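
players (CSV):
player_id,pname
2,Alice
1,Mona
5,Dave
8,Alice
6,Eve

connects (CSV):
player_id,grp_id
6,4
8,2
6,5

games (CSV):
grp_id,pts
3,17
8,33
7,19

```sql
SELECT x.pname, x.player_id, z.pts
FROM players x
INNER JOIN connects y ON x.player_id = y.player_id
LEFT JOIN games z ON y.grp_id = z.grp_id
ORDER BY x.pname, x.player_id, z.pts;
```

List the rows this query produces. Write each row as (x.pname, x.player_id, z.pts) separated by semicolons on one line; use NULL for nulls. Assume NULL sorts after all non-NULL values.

(Alice, 8, NULL); (Eve, 6, NULL); (Eve, 6, NULL)

Evaluate left to right. First `players x INNER JOIN connects y` on player_id: 3 row(s).
Then LEFT JOIN `games z` on grp_id: each of those 3 rows is kept; rows whose y.grp_id has no match in z get NULL for z's columns.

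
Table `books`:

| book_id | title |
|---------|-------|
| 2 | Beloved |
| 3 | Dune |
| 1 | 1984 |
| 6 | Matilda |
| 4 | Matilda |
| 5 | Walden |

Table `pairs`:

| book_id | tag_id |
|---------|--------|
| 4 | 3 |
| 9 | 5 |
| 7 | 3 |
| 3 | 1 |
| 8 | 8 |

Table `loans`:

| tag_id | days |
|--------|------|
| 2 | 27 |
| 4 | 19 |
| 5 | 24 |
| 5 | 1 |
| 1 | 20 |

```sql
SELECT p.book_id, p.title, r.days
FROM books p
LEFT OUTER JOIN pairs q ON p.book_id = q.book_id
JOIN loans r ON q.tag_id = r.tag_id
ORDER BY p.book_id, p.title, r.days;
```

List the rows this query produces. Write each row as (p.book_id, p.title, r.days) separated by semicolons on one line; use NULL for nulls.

(3, Dune, 20)

Evaluate left to right. First `books p LEFT JOIN pairs q` on book_id: 6 row(s).
Then INNER JOIN `loans r` on tag_id: keep only rows whose q.tag_id appears in r.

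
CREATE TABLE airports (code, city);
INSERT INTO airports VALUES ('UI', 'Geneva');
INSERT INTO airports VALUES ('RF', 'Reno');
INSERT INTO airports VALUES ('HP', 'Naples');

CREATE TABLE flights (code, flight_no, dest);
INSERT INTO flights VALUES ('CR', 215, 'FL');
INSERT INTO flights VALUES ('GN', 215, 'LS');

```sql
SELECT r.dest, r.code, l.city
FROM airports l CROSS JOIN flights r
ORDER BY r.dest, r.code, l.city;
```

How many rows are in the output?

6

CROSS JOIN pairs every row of `airports` with every row of `flights`: 3 × 2 = 6 rows.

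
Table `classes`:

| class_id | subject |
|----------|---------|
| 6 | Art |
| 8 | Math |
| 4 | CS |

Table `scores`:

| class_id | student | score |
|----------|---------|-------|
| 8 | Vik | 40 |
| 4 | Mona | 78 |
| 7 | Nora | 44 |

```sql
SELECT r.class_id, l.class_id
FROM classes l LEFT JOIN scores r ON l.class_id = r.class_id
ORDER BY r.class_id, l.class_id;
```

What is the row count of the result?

LEFT JOIN keeps every row from `classes`; unmatched rows get NULL for `scores`'s columns.
Matching on l.class_id = r.class_id.
- class_id=6: no r row matches, row kept with r columns NULL.
- class_id=8: 1 matching r row(s), so 1 row(s) emitted.
- class_id=4: 1 matching r row(s), so 1 row(s) emitted.
Total: 2 matched + 1 padded = 3 rows.

3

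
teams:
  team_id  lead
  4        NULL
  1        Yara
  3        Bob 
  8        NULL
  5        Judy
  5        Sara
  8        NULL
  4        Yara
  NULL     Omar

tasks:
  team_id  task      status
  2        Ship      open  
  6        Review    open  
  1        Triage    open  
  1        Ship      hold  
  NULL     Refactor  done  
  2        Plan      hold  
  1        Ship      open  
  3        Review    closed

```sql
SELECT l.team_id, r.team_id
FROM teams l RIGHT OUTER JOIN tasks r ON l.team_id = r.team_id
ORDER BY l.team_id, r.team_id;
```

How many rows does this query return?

8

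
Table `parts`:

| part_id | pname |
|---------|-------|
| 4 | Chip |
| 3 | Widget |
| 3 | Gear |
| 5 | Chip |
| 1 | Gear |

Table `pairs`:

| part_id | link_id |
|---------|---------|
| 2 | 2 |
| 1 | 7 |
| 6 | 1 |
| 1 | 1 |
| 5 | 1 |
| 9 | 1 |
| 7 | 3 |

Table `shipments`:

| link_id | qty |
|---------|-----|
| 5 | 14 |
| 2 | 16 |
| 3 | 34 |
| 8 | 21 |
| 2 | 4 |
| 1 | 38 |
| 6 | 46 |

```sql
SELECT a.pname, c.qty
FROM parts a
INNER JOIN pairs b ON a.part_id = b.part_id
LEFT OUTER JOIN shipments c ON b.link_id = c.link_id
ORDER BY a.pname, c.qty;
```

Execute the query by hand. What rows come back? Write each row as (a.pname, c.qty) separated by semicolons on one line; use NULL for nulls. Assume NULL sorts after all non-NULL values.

Evaluate left to right. First `parts a INNER JOIN pairs b` on part_id: 3 row(s).
Then LEFT JOIN `shipments c` on link_id: each of those 3 rows is kept; rows whose b.link_id has no match in c get NULL for c's columns.

(Chip, 38); (Gear, 38); (Gear, NULL)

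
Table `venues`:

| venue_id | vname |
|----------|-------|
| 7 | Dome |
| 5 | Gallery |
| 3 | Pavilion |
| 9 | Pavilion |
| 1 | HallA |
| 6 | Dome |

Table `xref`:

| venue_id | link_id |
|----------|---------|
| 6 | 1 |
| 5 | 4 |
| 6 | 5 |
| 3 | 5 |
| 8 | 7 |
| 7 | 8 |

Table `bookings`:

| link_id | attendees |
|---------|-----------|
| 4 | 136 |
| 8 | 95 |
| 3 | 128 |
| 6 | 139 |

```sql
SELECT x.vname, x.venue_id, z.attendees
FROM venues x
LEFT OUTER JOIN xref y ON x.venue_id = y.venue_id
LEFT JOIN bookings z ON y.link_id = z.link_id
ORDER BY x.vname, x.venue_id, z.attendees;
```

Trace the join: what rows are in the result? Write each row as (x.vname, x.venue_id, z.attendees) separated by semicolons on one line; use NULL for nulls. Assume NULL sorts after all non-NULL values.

(Dome, 6, NULL); (Dome, 6, NULL); (Dome, 7, 95); (Gallery, 5, 136); (HallA, 1, NULL); (Pavilion, 3, NULL); (Pavilion, 9, NULL)

Joins associate left-to-right: venues LEFT JOIN xref on venue_id gives 7 intermediate row(s).
Then LEFT JOIN `bookings z` on link_id: each of those 7 rows is kept; rows whose y.link_id has no match in z get NULL for z's columns.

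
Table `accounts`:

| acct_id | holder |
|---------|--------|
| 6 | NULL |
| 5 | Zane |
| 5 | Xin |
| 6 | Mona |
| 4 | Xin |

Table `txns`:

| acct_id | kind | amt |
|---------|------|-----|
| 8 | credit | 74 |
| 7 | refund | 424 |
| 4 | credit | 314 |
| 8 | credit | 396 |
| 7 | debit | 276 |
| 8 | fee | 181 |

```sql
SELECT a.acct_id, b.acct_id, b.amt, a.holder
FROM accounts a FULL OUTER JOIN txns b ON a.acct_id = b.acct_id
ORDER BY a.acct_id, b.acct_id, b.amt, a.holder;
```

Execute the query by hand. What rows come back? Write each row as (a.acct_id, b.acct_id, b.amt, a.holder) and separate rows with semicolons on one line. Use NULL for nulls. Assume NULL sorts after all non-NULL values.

(4, 4, 314, Xin); (5, NULL, NULL, Xin); (5, NULL, NULL, Zane); (6, NULL, NULL, Mona); (6, NULL, NULL, NULL); (NULL, 7, 276, NULL); (NULL, 7, 424, NULL); (NULL, 8, 74, NULL); (NULL, 8, 181, NULL); (NULL, 8, 396, NULL)

FULL OUTER JOIN keeps every row from both sides; unmatched rows get NULL for the other side's columns.
Matching on a.acct_id = b.acct_id.
- a (acct_id=6) has no partner → padded with NULL.
- a (acct_id=5) has no partner → padded with NULL.
- a (acct_id=5) has no partner → padded with NULL.
- a (acct_id=6) has no partner → padded with NULL.
- a (acct_id=4) pairs with 1 row(s) of b.
- 5 row(s) from b found no a partner → padded with NULL.
After projecting and ordering:
a.acct_id | b.acct_id | b.amt | a.holder
4 | 4 | 314 | Xin
5 | NULL | NULL | Xin
5 | NULL | NULL | Zane
6 | NULL | NULL | Mona
6 | NULL | NULL | NULL
NULL | 7 | 276 | NULL
NULL | 7 | 424 | NULL
NULL | 8 | 74 | NULL
NULL | 8 | 181 | NULL
NULL | 8 | 396 | NULL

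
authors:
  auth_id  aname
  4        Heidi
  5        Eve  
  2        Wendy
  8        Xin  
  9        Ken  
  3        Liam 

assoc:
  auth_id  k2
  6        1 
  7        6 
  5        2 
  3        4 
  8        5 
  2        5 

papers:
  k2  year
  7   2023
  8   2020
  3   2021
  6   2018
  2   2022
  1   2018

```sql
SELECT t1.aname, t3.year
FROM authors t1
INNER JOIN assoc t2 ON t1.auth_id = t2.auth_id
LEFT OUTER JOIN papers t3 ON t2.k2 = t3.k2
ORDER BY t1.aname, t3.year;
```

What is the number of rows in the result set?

4

Step 1 — t1 INNER JOIN t2 on auth_id → 4 row(s).
Then LEFT JOIN `papers t3` on k2: each of those 4 rows is kept; rows whose t2.k2 has no match in t3 get NULL for t3's columns.
Result: 4 row(s).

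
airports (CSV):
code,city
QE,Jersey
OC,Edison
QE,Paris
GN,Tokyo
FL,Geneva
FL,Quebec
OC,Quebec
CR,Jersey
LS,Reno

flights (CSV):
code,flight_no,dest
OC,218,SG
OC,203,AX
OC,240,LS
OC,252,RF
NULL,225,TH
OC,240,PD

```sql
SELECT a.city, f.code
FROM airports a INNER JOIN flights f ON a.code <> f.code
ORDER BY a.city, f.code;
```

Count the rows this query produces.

INNER JOIN keeps only pairs where the ON condition holds.
Matching on a.code <> f.code. A NULL in a compared column never satisfies the condition.
Matched pairs: 35.
Total: 35 rows.

35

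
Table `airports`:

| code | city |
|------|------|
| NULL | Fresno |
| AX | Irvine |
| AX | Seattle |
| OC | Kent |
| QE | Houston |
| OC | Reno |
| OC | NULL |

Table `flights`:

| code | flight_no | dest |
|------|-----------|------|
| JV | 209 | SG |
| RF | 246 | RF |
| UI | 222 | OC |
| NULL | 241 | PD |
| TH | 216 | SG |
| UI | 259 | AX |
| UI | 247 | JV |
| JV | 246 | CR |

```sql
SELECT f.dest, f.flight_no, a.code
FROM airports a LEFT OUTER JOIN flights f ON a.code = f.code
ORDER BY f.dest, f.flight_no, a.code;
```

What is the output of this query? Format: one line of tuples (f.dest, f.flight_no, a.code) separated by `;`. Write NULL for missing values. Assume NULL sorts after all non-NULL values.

(NULL, NULL, AX); (NULL, NULL, AX); (NULL, NULL, OC); (NULL, NULL, OC); (NULL, NULL, OC); (NULL, NULL, QE); (NULL, NULL, NULL)

LEFT JOIN keeps every row from `airports`; unmatched rows get NULL for `flights`'s columns.
Matching on a.code = f.code. A NULL in a compared column never satisfies the condition.
Matched pairs: 0; unmatched a rows kept: 7.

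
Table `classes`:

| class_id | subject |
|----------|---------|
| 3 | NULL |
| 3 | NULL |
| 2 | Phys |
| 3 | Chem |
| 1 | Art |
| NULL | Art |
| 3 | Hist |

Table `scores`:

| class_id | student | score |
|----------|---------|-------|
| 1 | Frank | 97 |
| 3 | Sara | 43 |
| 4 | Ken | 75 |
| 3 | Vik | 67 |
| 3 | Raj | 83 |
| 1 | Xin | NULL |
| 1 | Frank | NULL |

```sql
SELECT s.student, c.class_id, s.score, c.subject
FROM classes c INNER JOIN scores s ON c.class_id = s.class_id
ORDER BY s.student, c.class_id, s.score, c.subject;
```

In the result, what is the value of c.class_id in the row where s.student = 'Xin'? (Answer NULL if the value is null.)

1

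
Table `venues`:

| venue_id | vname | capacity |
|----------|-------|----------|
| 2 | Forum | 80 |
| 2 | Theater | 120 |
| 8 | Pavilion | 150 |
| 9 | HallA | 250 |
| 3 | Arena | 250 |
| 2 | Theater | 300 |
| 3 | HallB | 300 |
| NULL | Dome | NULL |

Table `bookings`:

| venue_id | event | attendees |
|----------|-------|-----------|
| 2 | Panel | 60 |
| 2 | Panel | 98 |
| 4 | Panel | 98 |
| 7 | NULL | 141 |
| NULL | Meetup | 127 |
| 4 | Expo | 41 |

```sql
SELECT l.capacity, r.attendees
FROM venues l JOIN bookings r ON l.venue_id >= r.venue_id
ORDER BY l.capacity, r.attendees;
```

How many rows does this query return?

20

INNER JOIN keeps only pairs where the ON condition holds.
Matching on l.venue_id >= r.venue_id. A NULL in a compared column never satisfies the condition.
- l (venue_id=2) pairs with 2 row(s) of r.
- l (venue_id=2) pairs with 2 row(s) of r.
- l (venue_id=8) pairs with 5 row(s) of r.
- l (venue_id=9) pairs with 5 row(s) of r.
- l (venue_id=3) pairs with 2 row(s) of r.
- l (venue_id=2) pairs with 2 row(s) of r.
- l (venue_id=3) pairs with 2 row(s) of r.
- l (venue_id=NULL) has no partner → excluded.
Total: 20 rows.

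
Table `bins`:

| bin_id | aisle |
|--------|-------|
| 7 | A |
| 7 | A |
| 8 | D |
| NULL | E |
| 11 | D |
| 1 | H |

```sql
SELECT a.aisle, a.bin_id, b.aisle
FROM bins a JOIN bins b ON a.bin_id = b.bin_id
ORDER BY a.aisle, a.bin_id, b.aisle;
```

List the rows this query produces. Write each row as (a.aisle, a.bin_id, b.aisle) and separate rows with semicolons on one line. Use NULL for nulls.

INNER JOIN keeps only pairs where the ON condition holds.
Matching on a.bin_id = b.bin_id. A NULL in a compared column never satisfies the condition.
- bin_id=7: 2 matching b row(s), so 2 row(s) emitted.
- bin_id=7: 2 matching b row(s), so 2 row(s) emitted.
- bin_id=8: 1 matching b row(s), so 1 row(s) emitted.
- bin_id=NULL: no matching b row, dropped.
- bin_id=11: 1 matching b row(s), so 1 row(s) emitted.
- bin_id=1: 1 matching b row(s), so 1 row(s) emitted.
After projecting and ordering:
a.aisle | a.bin_id | b.aisle
A | 7 | A
A | 7 | A
A | 7 | A
A | 7 | A
D | 8 | D
D | 11 | D
H | 1 | H

(A, 7, A); (A, 7, A); (A, 7, A); (A, 7, A); (D, 8, D); (D, 11, D); (H, 1, H)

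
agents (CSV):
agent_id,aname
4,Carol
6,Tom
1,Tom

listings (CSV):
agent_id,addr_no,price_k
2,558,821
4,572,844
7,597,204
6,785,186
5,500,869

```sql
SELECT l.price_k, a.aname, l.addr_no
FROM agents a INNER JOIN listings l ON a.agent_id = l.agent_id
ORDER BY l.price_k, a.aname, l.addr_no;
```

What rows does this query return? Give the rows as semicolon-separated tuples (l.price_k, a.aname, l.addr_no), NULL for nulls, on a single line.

(186, Tom, 785); (844, Carol, 572)

INNER JOIN keeps only pairs where the ON condition holds.
Matching on a.agent_id = l.agent_id.
- a[0] agent_id=4 → 1 match(es) in l → 1 row(s).
- a[1] agent_id=6 → 1 match(es) in l → 1 row(s).
- a[2] agent_id=1 → no match; dropped.
After projecting and ordering:
l.price_k | a.aname | l.addr_no
186 | Tom | 785
844 | Carol | 572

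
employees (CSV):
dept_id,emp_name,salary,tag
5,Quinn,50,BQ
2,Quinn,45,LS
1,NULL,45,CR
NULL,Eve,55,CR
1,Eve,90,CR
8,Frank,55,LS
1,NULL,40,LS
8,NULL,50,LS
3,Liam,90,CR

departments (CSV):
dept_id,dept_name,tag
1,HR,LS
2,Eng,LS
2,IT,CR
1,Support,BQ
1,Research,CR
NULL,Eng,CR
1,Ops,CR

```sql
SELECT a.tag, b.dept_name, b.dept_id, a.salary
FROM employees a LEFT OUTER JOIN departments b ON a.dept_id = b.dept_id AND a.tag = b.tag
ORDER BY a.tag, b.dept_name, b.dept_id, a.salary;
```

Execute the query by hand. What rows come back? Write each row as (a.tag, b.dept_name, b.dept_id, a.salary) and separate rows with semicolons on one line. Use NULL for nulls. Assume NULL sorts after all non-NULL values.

LEFT JOIN keeps every row from `employees`; unmatched rows get NULL for `departments`'s columns.
Matching on a.dept_id = b.dept_id AND a.tag = b.tag. A NULL in a compared column never satisfies the condition.
- a row (dept_id=5, tag=BQ): no match → kept, b columns NULL.
- a row (dept_id=2, tag=LS): matches 1 b row(s) → 1 output row(s).
- a row (dept_id=1, tag=CR): matches 2 b row(s) → 2 output row(s).
- a row (dept_id=NULL, tag=CR): no match → kept, b columns NULL.
- a row (dept_id=1, tag=CR): matches 2 b row(s) → 2 output row(s).
- a row (dept_id=8, tag=LS): no match → kept, b columns NULL.
- a row (dept_id=1, tag=LS): matches 1 b row(s) → 1 output row(s).
- a row (dept_id=8, tag=LS): no match → kept, b columns NULL.
- a row (dept_id=3, tag=CR): no match → kept, b columns NULL.

(BQ, NULL, NULL, 50); (CR, Ops, 1, 45); (CR, Ops, 1, 90); (CR, Research, 1, 45); (CR, Research, 1, 90); (CR, NULL, NULL, 55); (CR, NULL, NULL, 90); (LS, Eng, 2, 45); (LS, HR, 1, 40); (LS, NULL, NULL, 50); (LS, NULL, NULL, 55)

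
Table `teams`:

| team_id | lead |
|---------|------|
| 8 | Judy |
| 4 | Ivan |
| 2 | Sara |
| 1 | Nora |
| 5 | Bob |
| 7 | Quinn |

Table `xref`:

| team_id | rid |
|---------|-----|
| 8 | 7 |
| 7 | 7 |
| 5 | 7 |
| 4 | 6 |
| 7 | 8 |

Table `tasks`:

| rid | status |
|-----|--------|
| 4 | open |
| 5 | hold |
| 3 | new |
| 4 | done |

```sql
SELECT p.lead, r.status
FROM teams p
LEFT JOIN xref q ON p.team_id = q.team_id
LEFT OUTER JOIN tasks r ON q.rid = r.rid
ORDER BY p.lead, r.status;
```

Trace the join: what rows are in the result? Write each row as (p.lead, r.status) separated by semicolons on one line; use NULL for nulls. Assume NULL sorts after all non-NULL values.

(Bob, NULL); (Ivan, NULL); (Judy, NULL); (Nora, NULL); (Quinn, NULL); (Quinn, NULL); (Sara, NULL)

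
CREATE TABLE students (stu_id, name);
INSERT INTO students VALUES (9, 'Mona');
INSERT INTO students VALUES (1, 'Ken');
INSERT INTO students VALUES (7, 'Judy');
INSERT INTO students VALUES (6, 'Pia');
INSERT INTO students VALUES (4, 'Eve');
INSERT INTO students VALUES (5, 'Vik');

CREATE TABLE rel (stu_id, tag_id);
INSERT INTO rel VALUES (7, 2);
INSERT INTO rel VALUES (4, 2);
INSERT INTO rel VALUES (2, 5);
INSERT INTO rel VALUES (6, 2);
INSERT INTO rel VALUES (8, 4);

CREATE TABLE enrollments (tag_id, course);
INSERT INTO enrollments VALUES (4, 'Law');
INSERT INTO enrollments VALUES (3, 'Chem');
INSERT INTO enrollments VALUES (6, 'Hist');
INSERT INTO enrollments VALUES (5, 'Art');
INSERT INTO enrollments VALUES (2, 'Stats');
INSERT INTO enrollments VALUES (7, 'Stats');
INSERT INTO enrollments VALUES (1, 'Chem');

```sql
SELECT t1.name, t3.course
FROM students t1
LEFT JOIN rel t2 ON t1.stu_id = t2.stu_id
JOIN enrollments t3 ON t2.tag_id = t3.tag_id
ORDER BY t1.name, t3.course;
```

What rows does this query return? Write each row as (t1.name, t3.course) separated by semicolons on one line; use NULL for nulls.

Evaluate left to right. First `students t1 LEFT JOIN rel t2` on stu_id: 6 row(s).
Then INNER JOIN `enrollments t3` on tag_id: keep only rows whose t2.tag_id appears in t3.

(Eve, Stats); (Judy, Stats); (Pia, Stats)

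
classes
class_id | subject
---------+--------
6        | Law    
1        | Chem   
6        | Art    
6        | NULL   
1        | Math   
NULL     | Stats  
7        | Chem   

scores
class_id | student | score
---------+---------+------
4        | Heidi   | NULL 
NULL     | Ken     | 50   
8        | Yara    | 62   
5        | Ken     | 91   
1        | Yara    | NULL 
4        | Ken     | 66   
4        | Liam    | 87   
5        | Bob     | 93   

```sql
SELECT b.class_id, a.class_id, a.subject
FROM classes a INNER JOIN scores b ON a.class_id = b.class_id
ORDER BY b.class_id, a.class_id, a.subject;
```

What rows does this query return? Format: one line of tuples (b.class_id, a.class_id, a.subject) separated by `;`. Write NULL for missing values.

INNER JOIN keeps only pairs where the ON condition holds.
Matching on a.class_id = b.class_id. A NULL in a compared column never satisfies the condition.
- class_id=6: no matching b row, dropped.
- class_id=1: 1 matching b row(s), so 1 row(s) emitted.
- class_id=6: no matching b row, dropped.
- class_id=6: no matching b row, dropped.
- class_id=1: 1 matching b row(s), so 1 row(s) emitted.
- class_id=NULL: no matching b row, dropped.
- class_id=7: no matching b row, dropped.
After projecting and ordering:
b.class_id | a.class_id | a.subject
1 | 1 | Chem
1 | 1 | Math

(1, 1, Chem); (1, 1, Math)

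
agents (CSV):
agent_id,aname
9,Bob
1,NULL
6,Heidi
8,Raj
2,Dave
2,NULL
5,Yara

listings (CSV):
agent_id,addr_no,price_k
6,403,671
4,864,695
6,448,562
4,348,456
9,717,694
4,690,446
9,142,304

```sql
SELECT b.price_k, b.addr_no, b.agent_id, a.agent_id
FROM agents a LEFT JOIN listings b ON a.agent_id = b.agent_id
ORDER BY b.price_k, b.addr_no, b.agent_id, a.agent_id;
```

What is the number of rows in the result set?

9

LEFT JOIN keeps every row from `agents`; unmatched rows get NULL for `listings`'s columns.
Matching on a.agent_id = b.agent_id.
- a[0] agent_id=9 → 2 match(es) in b → 2 row(s).
- a[1] agent_id=1 → no match; kept with NULLs on the b side.
- a[2] agent_id=6 → 2 match(es) in b → 2 row(s).
- a[3] agent_id=8 → no match; kept with NULLs on the b side.
- a[4] agent_id=2 → no match; kept with NULLs on the b side.
- a[5] agent_id=2 → no match; kept with NULLs on the b side.
- a[6] agent_id=5 → no match; kept with NULLs on the b side.
Total: 4 matched + 5 padded = 9 rows.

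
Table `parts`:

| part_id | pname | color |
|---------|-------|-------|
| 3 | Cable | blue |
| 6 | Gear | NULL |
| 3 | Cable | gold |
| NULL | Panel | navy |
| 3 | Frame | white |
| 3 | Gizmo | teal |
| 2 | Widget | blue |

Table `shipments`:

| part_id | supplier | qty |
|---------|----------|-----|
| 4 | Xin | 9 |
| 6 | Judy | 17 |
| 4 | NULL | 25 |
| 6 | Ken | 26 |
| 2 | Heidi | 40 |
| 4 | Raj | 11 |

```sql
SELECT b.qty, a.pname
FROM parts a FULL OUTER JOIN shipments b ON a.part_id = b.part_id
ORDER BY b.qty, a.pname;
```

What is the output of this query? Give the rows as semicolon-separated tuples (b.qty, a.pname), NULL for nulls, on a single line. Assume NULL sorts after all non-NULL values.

FULL OUTER JOIN keeps every row from both sides; unmatched rows get NULL for the other side's columns.
Matching on a.part_id = b.part_id. A NULL in a compared column never satisfies the condition.
- part_id=3: no b row matches, row kept with b columns NULL.
- part_id=6: 2 matching b row(s), so 2 row(s) emitted.
- part_id=3: no b row matches, row kept with b columns NULL.
- part_id=NULL: no b row matches, row kept with b columns NULL.
- part_id=3: no b row matches, row kept with b columns NULL.
- part_id=3: no b row matches, row kept with b columns NULL.
- part_id=2: 1 matching b row(s), so 1 row(s) emitted.
- 3 row(s) from b found no a partner → padded with NULL.

(9, NULL); (11, NULL); (17, Gear); (25, NULL); (26, Gear); (40, Widget); (NULL, Cable); (NULL, Cable); (NULL, Frame); (NULL, Gizmo); (NULL, Panel)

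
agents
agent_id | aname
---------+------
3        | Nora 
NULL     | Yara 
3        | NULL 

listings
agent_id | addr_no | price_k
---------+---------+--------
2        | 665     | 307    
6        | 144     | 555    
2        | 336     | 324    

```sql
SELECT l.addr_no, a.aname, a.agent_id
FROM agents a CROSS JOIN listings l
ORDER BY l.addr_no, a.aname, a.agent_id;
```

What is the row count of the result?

CROSS JOIN pairs every row of `agents` with every row of `listings`: 3 × 3 = 9 rows.

9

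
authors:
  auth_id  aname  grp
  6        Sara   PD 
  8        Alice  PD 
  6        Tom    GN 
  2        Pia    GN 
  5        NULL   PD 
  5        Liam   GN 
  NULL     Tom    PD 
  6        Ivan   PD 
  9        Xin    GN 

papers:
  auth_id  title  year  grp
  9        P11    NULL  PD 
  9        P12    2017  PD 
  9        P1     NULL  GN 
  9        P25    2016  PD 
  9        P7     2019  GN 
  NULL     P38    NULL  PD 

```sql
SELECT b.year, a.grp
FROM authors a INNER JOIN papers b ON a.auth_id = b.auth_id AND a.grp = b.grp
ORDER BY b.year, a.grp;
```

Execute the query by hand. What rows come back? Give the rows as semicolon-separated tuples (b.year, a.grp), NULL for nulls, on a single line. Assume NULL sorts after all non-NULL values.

INNER JOIN keeps only pairs where the ON condition holds.
Matching on a.auth_id = b.auth_id AND a.grp = b.grp. A NULL in a compared column never satisfies the condition.
- a row (auth_id=6, grp=PD): no match → dropped.
- a row (auth_id=8, grp=PD): no match → dropped.
- a row (auth_id=6, grp=GN): no match → dropped.
- a row (auth_id=2, grp=GN): no match → dropped.
- a row (auth_id=5, grp=PD): no match → dropped.
- a row (auth_id=5, grp=GN): no match → dropped.
- a row (auth_id=NULL, grp=PD): no match → dropped.
- a row (auth_id=6, grp=PD): no match → dropped.
- a row (auth_id=9, grp=GN): matches 2 b row(s) → 2 output row(s).
After projecting and ordering:
b.year | a.grp
2019 | GN
NULL | GN

(2019, GN); (NULL, GN)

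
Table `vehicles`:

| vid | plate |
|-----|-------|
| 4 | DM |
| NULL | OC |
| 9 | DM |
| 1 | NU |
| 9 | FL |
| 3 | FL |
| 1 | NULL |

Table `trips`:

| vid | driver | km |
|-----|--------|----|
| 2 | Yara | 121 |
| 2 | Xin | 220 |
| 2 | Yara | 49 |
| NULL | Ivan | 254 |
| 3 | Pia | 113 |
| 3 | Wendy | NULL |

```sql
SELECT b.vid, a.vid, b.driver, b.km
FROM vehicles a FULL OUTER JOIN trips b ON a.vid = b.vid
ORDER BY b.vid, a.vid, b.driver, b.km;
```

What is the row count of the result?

12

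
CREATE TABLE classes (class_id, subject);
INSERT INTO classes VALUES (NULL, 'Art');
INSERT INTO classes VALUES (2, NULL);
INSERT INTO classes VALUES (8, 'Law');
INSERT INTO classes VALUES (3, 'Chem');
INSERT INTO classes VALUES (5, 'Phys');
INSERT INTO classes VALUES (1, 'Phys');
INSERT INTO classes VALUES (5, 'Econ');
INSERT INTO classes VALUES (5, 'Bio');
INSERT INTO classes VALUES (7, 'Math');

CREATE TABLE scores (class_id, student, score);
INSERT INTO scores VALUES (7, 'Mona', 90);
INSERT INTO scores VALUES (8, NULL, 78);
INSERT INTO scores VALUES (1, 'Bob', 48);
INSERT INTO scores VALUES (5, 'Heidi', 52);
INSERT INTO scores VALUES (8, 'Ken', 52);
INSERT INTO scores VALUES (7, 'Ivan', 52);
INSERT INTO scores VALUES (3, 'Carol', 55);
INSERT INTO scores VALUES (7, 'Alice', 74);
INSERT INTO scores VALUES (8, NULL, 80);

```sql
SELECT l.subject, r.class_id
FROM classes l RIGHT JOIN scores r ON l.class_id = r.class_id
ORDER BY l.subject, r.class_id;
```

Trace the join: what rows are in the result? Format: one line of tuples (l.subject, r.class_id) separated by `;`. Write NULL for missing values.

RIGHT JOIN keeps every row from `scores`; unmatched rows get NULL for `classes`'s columns.
Matching on l.class_id = r.class_id. A NULL in a compared column never satisfies the condition.
Matched pairs: 11; unmatched r rows kept: 0.

(Bio, 5); (Chem, 3); (Econ, 5); (Law, 8); (Law, 8); (Law, 8); (Math, 7); (Math, 7); (Math, 7); (Phys, 1); (Phys, 5)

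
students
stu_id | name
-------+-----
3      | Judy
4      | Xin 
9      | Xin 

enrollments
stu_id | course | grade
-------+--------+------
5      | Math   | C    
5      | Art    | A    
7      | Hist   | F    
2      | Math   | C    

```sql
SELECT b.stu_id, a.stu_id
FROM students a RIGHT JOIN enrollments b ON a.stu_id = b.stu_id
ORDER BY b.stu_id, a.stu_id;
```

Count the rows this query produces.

4

RIGHT JOIN keeps every row from `enrollments`; unmatched rows get NULL for `students`'s columns.
Matching on a.stu_id = b.stu_id.
Matched pairs: 0; unmatched b rows kept: 4.
Total: 0 matched + 4 padded = 4 rows.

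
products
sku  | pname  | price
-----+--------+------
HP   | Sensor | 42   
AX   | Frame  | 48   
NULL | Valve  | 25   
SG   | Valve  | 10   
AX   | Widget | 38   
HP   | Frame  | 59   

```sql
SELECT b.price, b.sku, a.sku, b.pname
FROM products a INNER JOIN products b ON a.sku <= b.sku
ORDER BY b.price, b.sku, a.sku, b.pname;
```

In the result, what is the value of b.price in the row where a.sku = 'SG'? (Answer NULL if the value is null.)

INNER JOIN keeps only pairs where the ON condition holds.
Matching on a.sku <= b.sku. A NULL in a compared column never satisfies the condition.
Matched pairs: 17.

10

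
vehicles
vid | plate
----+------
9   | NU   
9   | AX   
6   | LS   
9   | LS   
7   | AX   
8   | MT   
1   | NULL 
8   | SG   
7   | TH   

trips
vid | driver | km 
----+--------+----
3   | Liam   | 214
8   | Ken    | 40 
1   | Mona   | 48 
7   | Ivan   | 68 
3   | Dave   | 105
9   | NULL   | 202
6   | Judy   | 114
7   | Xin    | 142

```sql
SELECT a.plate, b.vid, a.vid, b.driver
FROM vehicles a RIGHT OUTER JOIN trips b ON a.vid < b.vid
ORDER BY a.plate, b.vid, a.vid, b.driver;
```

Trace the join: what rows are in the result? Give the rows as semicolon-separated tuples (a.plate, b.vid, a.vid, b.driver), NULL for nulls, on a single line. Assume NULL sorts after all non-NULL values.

RIGHT JOIN keeps every row from `trips`; unmatched rows get NULL for `vehicles`'s columns.
Matching on a.vid < b.vid.
- a row (vid=9): no match.
- a row (vid=9): no match.
- a row (vid=6): matches 4 b row(s) → 4 output row(s).
- a row (vid=9): no match.
- a row (vid=7): matches 2 b row(s) → 2 output row(s).
- a row (vid=8): matches 1 b row(s) → 1 output row(s).
- a row (vid=1): matches 7 b row(s) → 7 output row(s).
- a row (vid=8): matches 1 b row(s) → 1 output row(s).
- a row (vid=7): matches 2 b row(s) → 2 output row(s).
- plus 1 unmatched b row(s), each kept with NULL a columns.

(AX, 8, 7, Ken); (AX, 9, 7, NULL); (LS, 7, 6, Ivan); (LS, 7, 6, Xin); (LS, 8, 6, Ken); (LS, 9, 6, NULL); (MT, 9, 8, NULL); (SG, 9, 8, NULL); (TH, 8, 7, Ken); (TH, 9, 7, NULL); (NULL, 1, NULL, Mona); (NULL, 3, 1, Dave); (NULL, 3, 1, Liam); (NULL, 6, 1, Judy); (NULL, 7, 1, Ivan); (NULL, 7, 1, Xin); (NULL, 8, 1, Ken); (NULL, 9, 1, NULL)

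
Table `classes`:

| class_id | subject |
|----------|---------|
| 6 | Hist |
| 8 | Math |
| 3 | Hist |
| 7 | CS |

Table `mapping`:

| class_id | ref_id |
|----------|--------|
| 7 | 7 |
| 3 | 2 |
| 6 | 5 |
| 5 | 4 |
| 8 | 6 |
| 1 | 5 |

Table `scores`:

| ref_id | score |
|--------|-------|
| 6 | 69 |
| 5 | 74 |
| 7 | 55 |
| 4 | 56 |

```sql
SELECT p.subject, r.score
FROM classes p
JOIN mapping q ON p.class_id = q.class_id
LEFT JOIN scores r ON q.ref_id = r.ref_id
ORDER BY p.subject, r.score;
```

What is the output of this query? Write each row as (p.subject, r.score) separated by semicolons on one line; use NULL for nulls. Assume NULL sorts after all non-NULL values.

(CS, 55); (Hist, 74); (Hist, NULL); (Math, 69)

Step 1 — p INNER JOIN q on class_id → 4 row(s).
Then LEFT JOIN `scores r` on ref_id: each of those 4 rows is kept; rows whose q.ref_id has no match in r get NULL for r's columns.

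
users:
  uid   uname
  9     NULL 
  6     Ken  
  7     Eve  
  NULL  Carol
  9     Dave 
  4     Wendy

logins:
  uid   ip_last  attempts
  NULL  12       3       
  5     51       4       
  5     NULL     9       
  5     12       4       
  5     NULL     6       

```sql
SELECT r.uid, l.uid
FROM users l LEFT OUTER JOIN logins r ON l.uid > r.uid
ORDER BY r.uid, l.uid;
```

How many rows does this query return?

LEFT JOIN keeps every row from `users`; unmatched rows get NULL for `logins`'s columns.
Matching on l.uid > r.uid. A NULL in a compared column never satisfies the condition.
- l (uid=9) pairs with 4 row(s) of r.
- l (uid=6) pairs with 4 row(s) of r.
- l (uid=7) pairs with 4 row(s) of r.
- l (uid=NULL) has no partner → padded with NULL.
- l (uid=9) pairs with 4 row(s) of r.
- l (uid=4) has no partner → padded with NULL.
Total: 16 matched + 2 padded = 18 rows.

18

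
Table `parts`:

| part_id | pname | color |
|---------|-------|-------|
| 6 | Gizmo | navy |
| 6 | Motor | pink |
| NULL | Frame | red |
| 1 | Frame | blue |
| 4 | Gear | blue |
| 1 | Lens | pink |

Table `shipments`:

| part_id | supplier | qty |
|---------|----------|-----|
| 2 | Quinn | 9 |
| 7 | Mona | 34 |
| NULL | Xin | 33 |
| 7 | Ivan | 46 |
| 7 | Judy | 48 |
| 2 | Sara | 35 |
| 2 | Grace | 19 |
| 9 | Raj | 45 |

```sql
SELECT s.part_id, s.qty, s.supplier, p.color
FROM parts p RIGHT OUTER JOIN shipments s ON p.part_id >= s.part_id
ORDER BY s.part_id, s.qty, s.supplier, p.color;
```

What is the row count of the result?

RIGHT JOIN keeps every row from `shipments`; unmatched rows get NULL for `parts`'s columns.
Matching on p.part_id >= s.part_id. A NULL in a compared column never satisfies the condition.
- p[0] part_id=6 → 3 match(es) in s → 3 row(s).
- p[1] part_id=6 → 3 match(es) in s → 3 row(s).
- p[2] part_id=NULL → no match.
- p[3] part_id=1 → no match.
- p[4] part_id=4 → 3 match(es) in s → 3 row(s).
- p[5] part_id=1 → no match.
- 5 row(s) from s found no p partner → padded with NULL.
Total: 9 matched + 5 padded = 14 rows.

14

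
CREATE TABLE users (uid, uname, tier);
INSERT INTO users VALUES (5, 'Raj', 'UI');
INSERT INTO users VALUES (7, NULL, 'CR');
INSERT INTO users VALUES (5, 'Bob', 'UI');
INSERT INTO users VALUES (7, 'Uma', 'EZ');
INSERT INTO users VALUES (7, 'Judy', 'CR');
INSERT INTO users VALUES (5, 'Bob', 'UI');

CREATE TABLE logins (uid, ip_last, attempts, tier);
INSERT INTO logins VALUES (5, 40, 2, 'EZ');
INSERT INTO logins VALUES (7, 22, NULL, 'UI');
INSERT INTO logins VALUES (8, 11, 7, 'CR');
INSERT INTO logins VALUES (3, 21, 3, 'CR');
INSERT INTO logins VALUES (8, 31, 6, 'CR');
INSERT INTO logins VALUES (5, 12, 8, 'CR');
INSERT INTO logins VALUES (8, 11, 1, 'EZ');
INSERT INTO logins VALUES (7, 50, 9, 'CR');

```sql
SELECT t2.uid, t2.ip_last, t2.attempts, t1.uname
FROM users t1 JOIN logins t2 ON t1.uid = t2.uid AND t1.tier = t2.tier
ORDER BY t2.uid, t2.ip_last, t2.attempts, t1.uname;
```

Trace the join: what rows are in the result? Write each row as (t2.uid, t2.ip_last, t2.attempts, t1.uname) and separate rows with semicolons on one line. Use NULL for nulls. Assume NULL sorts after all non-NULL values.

INNER JOIN keeps only pairs where the ON condition holds.
Matching on t1.uid = t2.uid AND t1.tier = t2.tier.
- t1[0] uid=5, tier=UI → no match; dropped.
- t1[1] uid=7, tier=CR → 1 match(es) in t2 → 1 row(s).
- t1[2] uid=5, tier=UI → no match; dropped.
- t1[3] uid=7, tier=EZ → no match; dropped.
- t1[4] uid=7, tier=CR → 1 match(es) in t2 → 1 row(s).
- t1[5] uid=5, tier=UI → no match; dropped.
After projecting and ordering:
t2.uid | t2.ip_last | t2.attempts | t1.uname
7 | 50 | 9 | Judy
7 | 50 | 9 | NULL

(7, 50, 9, Judy); (7, 50, 9, NULL)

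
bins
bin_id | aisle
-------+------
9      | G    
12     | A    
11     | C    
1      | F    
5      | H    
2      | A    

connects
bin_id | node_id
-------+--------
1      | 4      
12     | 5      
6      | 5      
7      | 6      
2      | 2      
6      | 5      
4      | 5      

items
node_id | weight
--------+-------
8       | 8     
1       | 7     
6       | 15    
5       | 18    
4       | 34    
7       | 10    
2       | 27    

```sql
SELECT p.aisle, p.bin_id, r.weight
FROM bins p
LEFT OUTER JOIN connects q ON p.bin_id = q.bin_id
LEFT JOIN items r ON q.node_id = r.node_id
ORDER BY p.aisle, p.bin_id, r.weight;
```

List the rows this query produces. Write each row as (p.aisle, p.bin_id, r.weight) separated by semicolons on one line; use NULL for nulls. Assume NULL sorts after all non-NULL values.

(A, 2, 27); (A, 12, 18); (C, 11, NULL); (F, 1, 34); (G, 9, NULL); (H, 5, NULL)

Joins associate left-to-right: bins LEFT JOIN connects on bin_id gives 6 intermediate row(s).
Then LEFT JOIN `items r` on node_id: each of those 6 rows is kept; rows whose q.node_id has no match in r get NULL for r's columns.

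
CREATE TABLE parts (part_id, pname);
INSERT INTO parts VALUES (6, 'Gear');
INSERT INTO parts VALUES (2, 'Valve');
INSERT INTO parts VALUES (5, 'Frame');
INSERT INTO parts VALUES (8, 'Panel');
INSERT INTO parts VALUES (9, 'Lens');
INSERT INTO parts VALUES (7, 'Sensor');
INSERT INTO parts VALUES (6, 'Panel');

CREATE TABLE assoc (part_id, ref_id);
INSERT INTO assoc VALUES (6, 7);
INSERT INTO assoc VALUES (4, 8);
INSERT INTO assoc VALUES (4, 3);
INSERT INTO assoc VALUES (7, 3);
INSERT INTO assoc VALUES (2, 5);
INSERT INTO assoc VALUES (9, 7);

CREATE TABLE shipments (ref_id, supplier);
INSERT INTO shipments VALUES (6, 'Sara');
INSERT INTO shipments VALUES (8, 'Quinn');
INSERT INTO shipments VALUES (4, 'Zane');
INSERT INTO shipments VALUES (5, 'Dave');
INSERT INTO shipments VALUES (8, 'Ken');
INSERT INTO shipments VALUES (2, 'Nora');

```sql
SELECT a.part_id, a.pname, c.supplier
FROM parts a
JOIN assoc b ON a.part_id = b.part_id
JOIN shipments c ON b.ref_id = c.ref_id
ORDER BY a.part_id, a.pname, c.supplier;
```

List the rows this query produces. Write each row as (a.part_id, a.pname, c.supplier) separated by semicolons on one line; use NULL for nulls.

(2, Valve, Dave)

Joins associate left-to-right: parts INNER JOIN assoc on part_id gives 5 intermediate row(s).
Then INNER JOIN `shipments c` on ref_id: keep only rows whose b.ref_id appears in c.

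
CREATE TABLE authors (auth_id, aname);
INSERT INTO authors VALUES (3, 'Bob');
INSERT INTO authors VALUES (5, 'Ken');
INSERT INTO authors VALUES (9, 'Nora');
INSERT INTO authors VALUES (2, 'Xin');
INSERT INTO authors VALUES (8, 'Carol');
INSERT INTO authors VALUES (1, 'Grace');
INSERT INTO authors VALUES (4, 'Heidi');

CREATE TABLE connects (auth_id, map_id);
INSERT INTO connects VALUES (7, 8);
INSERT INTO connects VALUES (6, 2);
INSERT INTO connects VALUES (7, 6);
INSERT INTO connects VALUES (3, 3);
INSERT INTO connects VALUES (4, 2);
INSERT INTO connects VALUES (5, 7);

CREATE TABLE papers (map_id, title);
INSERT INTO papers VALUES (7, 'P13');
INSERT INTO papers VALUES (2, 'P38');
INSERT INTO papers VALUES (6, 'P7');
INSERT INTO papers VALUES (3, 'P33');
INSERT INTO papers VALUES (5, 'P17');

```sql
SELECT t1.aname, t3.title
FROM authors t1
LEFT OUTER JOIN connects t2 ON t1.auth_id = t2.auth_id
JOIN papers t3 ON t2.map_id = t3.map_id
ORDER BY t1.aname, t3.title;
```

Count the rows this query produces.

Joins associate left-to-right: authors LEFT JOIN connects on auth_id gives 7 intermediate row(s).
Then INNER JOIN `papers t3` on map_id: keep only rows whose t2.map_id appears in t3.
Result: 3 row(s).

3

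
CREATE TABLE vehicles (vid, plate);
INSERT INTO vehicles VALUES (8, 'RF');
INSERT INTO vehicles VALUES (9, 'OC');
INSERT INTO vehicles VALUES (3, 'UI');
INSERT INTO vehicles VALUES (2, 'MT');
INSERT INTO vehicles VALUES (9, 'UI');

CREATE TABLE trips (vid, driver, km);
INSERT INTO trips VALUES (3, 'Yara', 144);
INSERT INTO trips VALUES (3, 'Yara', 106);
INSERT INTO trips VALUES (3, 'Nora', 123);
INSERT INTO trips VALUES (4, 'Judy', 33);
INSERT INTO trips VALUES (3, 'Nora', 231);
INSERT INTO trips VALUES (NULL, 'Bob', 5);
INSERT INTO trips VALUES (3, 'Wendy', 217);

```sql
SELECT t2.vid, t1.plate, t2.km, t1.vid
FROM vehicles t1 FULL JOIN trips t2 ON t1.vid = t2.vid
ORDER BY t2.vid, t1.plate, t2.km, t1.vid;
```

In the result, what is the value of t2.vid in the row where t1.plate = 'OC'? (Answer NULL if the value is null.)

FULL OUTER JOIN keeps every row from both sides; unmatched rows get NULL for the other side's columns.
Matching on t1.vid = t2.vid. A NULL in a compared column never satisfies the condition.
Matched pairs: 5; unmatched t1 rows kept: 4; unmatched t2 rows kept: 2.

NULL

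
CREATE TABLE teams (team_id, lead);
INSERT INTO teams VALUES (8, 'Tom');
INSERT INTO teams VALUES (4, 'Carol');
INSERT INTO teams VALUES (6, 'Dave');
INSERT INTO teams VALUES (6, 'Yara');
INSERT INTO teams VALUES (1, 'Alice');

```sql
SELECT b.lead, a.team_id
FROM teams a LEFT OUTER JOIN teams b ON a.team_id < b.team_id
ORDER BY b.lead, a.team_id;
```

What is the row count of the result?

10

LEFT JOIN keeps every row from `teams a`; unmatched rows get NULL for `teams b`'s columns.
Matching on a.team_id < b.team_id.
Matched pairs: 9; unmatched a rows kept: 1.
Total: 9 matched + 1 padded = 10 rows.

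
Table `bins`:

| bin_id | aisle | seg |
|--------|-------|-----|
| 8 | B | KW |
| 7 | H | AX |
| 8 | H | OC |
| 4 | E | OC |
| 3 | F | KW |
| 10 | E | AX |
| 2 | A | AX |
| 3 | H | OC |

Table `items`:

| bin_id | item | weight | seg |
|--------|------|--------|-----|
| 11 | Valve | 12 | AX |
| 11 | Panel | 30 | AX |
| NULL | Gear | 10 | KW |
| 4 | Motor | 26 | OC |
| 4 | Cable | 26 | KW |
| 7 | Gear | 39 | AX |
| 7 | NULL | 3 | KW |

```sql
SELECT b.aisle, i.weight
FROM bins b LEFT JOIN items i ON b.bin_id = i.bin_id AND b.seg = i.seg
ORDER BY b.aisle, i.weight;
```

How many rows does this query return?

LEFT JOIN keeps every row from `bins`; unmatched rows get NULL for `items`'s columns.
Matching on b.bin_id = i.bin_id AND b.seg = i.seg. A NULL in a compared column never satisfies the condition.
- b row (bin_id=8, seg=KW): no match → kept, i columns NULL.
- b row (bin_id=7, seg=AX): matches 1 i row(s) → 1 output row(s).
- b row (bin_id=8, seg=OC): no match → kept, i columns NULL.
- b row (bin_id=4, seg=OC): matches 1 i row(s) → 1 output row(s).
- b row (bin_id=3, seg=KW): no match → kept, i columns NULL.
- b row (bin_id=10, seg=AX): no match → kept, i columns NULL.
- b row (bin_id=2, seg=AX): no match → kept, i columns NULL.
- b row (bin_id=3, seg=OC): no match → kept, i columns NULL.
Total: 2 matched + 6 padded = 8 rows.

8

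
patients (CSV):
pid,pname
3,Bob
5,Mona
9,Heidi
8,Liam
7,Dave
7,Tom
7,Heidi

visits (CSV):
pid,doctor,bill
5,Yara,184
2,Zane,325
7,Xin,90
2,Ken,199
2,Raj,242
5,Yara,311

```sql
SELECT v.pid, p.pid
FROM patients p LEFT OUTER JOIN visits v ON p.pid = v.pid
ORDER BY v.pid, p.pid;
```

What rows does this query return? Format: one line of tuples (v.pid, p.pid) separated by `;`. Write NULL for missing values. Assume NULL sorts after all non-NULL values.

LEFT JOIN keeps every row from `patients`; unmatched rows get NULL for `visits`'s columns.
Matching on p.pid = v.pid.
- pid=3: no v row matches, row kept with v columns NULL.
- pid=5: 2 matching v row(s), so 2 row(s) emitted.
- pid=9: no v row matches, row kept with v columns NULL.
- pid=8: no v row matches, row kept with v columns NULL.
- pid=7: 1 matching v row(s), so 1 row(s) emitted.
- pid=7: 1 matching v row(s), so 1 row(s) emitted.
- pid=7: 1 matching v row(s), so 1 row(s) emitted.
After projecting and ordering:
v.pid | p.pid
5 | 5
5 | 5
7 | 7
7 | 7
7 | 7
NULL | 3
NULL | 8
NULL | 9

(5, 5); (5, 5); (7, 7); (7, 7); (7, 7); (NULL, 3); (NULL, 8); (NULL, 9)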